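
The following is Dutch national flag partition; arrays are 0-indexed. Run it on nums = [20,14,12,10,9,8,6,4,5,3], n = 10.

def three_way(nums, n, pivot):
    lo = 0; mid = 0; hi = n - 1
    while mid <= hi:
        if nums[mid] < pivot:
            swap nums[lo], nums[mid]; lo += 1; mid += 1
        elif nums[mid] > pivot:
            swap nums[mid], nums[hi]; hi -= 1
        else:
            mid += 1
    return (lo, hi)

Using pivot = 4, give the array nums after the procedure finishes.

lo=0 mid=0 hi=9
20>4: swap(0,9), hi=8 ⇒ [3,14,12,10,9,8,6,4,5,20]
3<4: swap(0,0), lo=1 mid=1 ⇒ [3,14,12,10,9,8,6,4,5,20]
14>4: swap(1,8), hi=7 ⇒ [3,5,12,10,9,8,6,4,14,20]
5>4: swap(1,7), hi=6 ⇒ [3,4,12,10,9,8,6,5,14,20]
4=4: mid=2
12>4: swap(2,6), hi=5 ⇒ [3,4,6,10,9,8,12,5,14,20]
6>4: swap(2,5), hi=4 ⇒ [3,4,8,10,9,6,12,5,14,20]
8>4: swap(2,4), hi=3 ⇒ [3,4,9,10,8,6,12,5,14,20]
9>4: swap(2,3), hi=2 ⇒ [3,4,10,9,8,6,12,5,14,20]
10>4: swap(2,2), hi=1 ⇒ [3,4,10,9,8,6,12,5,14,20]
done. lo=1 hi=1; nums=[3,4,10,9,8,6,12,5,14,20]

[3,4,10,9,8,6,12,5,14,20]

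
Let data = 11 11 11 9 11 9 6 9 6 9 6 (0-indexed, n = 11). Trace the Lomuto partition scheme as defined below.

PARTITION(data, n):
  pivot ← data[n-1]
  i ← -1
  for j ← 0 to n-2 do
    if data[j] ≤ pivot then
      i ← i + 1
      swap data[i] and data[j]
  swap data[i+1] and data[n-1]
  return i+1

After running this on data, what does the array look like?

6 6 6 9 11 9 11 9 11 9 11

pivot=6, i=-1
j=0: 11>6, skip
j=1: 11>6, skip
j=2: 11>6, skip
j=3: 9>6, skip
j=4: 11>6, skip
j=5: 9>6, skip
j=6: 6≤6, i=0, swap(0,6) ⇒ 6 11 11 9 11 9 11 9 6 9 6
j=7: 9>6, skip
j=8: 6≤6, i=1, swap(1,8) ⇒ 6 6 11 9 11 9 11 9 11 9 6
j=9: 9>6, skip
swap(2,10) ⇒ 6 6 6 9 11 9 11 9 11 9 11; return 2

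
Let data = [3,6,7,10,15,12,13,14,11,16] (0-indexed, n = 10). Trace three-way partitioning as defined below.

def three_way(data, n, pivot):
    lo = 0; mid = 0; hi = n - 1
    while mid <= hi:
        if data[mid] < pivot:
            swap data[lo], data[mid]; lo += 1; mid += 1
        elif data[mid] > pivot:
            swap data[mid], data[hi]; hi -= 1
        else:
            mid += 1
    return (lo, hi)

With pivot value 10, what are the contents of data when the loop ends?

pivot = 10; lo=0, mid=0, hi=9
data[mid]=3<10: swap data[0],data[0]; lo=1,mid=1 → [3,6,7,10,15,12,13,14,11,16]
data[mid]=6<10: swap data[1],data[1]; lo=2,mid=2 → [3,6,7,10,15,12,13,14,11,16]
data[mid]=7<10: swap data[2],data[2]; lo=3,mid=3 → [3,6,7,10,15,12,13,14,11,16]
data[mid]=10=10: mid=4
data[mid]=15>10: swap data[4],data[9]; hi=8 → [3,6,7,10,16,12,13,14,11,15]
data[mid]=16>10: swap data[4],data[8]; hi=7 → [3,6,7,10,11,12,13,14,16,15]
data[mid]=11>10: swap data[4],data[7]; hi=6 → [3,6,7,10,14,12,13,11,16,15]
data[mid]=14>10: swap data[4],data[6]; hi=5 → [3,6,7,10,13,12,14,11,16,15]
data[mid]=13>10: swap data[4],data[5]; hi=4 → [3,6,7,10,12,13,14,11,16,15]
data[mid]=12>10: swap data[4],data[4]; hi=3 → [3,6,7,10,12,13,14,11,16,15]
end: lo=3, hi=3; data = [3,6,7,10,12,13,14,11,16,15]

[3,6,7,10,12,13,14,11,16,15]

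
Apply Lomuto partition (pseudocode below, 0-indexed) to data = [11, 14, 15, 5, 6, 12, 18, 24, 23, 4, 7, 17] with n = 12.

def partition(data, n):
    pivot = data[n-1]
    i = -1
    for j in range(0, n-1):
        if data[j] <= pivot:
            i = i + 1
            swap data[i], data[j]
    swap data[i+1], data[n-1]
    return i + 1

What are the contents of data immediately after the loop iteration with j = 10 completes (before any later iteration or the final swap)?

pivot=17, i=-1
j=0: 11≤17, i=0, swap(0,0) ⇒ [11, 14, 15, 5, 6, 12, 18, 24, 23, 4, 7, 17]
j=1: 14≤17, i=1, swap(1,1) ⇒ [11, 14, 15, 5, 6, 12, 18, 24, 23, 4, 7, 17]
j=2: 15≤17, i=2, swap(2,2) ⇒ [11, 14, 15, 5, 6, 12, 18, 24, 23, 4, 7, 17]
j=3: 5≤17, i=3, swap(3,3) ⇒ [11, 14, 15, 5, 6, 12, 18, 24, 23, 4, 7, 17]
j=4: 6≤17, i=4, swap(4,4) ⇒ [11, 14, 15, 5, 6, 12, 18, 24, 23, 4, 7, 17]
j=5: 12≤17, i=5, swap(5,5) ⇒ [11, 14, 15, 5, 6, 12, 18, 24, 23, 4, 7, 17]
j=6: 18>17, skip
j=7: 24>17, skip
j=8: 23>17, skip
j=9: 4≤17, i=6, swap(6,9) ⇒ [11, 14, 15, 5, 6, 12, 4, 24, 23, 18, 7, 17]
j=10: 7≤17, i=7, swap(7,10) ⇒ [11, 14, 15, 5, 6, 12, 4, 7, 23, 18, 24, 17]
(after j=10) data = [11, 14, 15, 5, 6, 12, 4, 7, 23, 18, 24, 17]

[11, 14, 15, 5, 6, 12, 4, 7, 23, 18, 24, 17]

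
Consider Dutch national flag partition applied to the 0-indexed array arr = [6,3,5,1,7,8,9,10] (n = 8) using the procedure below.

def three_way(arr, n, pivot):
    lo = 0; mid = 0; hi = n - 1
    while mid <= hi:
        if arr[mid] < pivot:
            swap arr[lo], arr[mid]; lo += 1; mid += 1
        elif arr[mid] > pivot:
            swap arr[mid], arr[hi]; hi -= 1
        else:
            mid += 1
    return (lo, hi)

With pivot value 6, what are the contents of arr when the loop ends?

[3,5,1,6,8,9,10,7]

pivot = 6; lo=0, mid=0, hi=7
arr[mid]=6=6: mid=1
arr[mid]=3<6: swap arr[0],arr[1]; lo=1,mid=2 → [3,6,5,1,7,8,9,10]
arr[mid]=5<6: swap arr[1],arr[2]; lo=2,mid=3 → [3,5,6,1,7,8,9,10]
arr[mid]=1<6: swap arr[2],arr[3]; lo=3,mid=4 → [3,5,1,6,7,8,9,10]
arr[mid]=7>6: swap arr[4],arr[7]; hi=6 → [3,5,1,6,10,8,9,7]
arr[mid]=10>6: swap arr[4],arr[6]; hi=5 → [3,5,1,6,9,8,10,7]
arr[mid]=9>6: swap arr[4],arr[5]; hi=4 → [3,5,1,6,8,9,10,7]
arr[mid]=8>6: swap arr[4],arr[4]; hi=3 → [3,5,1,6,8,9,10,7]
end: lo=3, hi=3; arr = [3,5,1,6,8,9,10,7]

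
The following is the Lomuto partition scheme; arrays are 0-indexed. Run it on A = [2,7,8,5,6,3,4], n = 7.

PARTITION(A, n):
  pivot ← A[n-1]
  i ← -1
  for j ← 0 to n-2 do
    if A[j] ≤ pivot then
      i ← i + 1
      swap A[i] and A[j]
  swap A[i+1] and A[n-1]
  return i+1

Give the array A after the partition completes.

pivot = A[6] = 4; i = -1
j=0: A[0]=2 ≤ 4 → i=0, swap A[0],A[0] (no change) → [2,7,8,5,6,3,4]
j=1: A[1]=7 > 4 → no swap
j=2: A[2]=8 > 4 → no swap
j=3: A[3]=5 > 4 → no swap
j=4: A[4]=6 > 4 → no swap
j=5: A[5]=3 ≤ 4 → i=1, swap A[1],A[5] → [2,3,8,5,6,7,4]
final swap A[2],A[6] → [2,3,4,5,6,7,8]; return 2

[2,3,4,5,6,7,8]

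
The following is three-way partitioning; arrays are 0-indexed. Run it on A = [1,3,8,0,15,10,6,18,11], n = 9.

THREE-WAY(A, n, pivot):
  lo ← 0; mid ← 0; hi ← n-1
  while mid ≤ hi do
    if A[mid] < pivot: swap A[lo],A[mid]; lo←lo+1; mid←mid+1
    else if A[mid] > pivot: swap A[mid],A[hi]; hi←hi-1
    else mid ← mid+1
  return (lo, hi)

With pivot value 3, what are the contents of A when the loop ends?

[1,0,3,15,10,6,18,11,8]

pivot = 3; lo=0, mid=0, hi=8
A[mid]=1<3: swap A[0],A[0]; lo=1,mid=1 → [1,3,8,0,15,10,6,18,11]
A[mid]=3=3: mid=2
A[mid]=8>3: swap A[2],A[8]; hi=7 → [1,3,11,0,15,10,6,18,8]
A[mid]=11>3: swap A[2],A[7]; hi=6 → [1,3,18,0,15,10,6,11,8]
A[mid]=18>3: swap A[2],A[6]; hi=5 → [1,3,6,0,15,10,18,11,8]
A[mid]=6>3: swap A[2],A[5]; hi=4 → [1,3,10,0,15,6,18,11,8]
A[mid]=10>3: swap A[2],A[4]; hi=3 → [1,3,15,0,10,6,18,11,8]
A[mid]=15>3: swap A[2],A[3]; hi=2 → [1,3,0,15,10,6,18,11,8]
A[mid]=0<3: swap A[1],A[2]; lo=2,mid=3 → [1,0,3,15,10,6,18,11,8]
end: lo=2, hi=2; A = [1,0,3,15,10,6,18,11,8]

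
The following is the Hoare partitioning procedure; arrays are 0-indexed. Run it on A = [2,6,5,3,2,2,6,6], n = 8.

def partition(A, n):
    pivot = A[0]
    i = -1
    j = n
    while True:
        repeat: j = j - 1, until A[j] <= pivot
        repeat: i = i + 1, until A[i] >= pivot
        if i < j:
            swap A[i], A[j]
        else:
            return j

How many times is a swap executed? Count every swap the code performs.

pivot=2
j stops at 5 (2), i stops at 0 (2); swap ⇒ [2,6,5,3,2,2,6,6]
j stops at 4 (2), i stops at 1 (6); swap ⇒ [2,2,5,3,6,2,6,6]
j stops at 1, i stops at 2; i≥j ⇒ return 1. A=[2,2,5,3,6,2,6,6]

2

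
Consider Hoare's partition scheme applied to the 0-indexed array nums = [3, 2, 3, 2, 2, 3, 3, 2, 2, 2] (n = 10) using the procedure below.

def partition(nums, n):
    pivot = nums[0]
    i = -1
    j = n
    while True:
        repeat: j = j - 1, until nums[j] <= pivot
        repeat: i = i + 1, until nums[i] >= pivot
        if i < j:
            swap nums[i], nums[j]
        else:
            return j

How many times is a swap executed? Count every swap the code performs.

3

pivot=3
j stops at 9 (2), i stops at 0 (3); swap ⇒ [2, 2, 3, 2, 2, 3, 3, 2, 2, 3]
j stops at 8 (2), i stops at 2 (3); swap ⇒ [2, 2, 2, 2, 2, 3, 3, 2, 3, 3]
j stops at 7 (2), i stops at 5 (3); swap ⇒ [2, 2, 2, 2, 2, 2, 3, 3, 3, 3]
j stops at 6, i stops at 6; i≥j ⇒ return 6. nums=[2, 2, 2, 2, 2, 2, 3, 3, 3, 3]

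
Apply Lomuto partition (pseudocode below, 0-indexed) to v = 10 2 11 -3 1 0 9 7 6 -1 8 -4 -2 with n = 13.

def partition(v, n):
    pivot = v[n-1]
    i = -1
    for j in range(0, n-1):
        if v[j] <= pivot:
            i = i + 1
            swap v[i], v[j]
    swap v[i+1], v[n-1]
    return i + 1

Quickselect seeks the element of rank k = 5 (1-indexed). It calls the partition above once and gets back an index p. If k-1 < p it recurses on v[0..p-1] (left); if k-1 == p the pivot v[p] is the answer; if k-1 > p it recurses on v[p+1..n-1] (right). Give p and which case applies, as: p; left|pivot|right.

2; right

pivot = v[12] = -2; i = -1
j=0: v[0]=10 > -2 → no swap
j=1: v[1]=2 > -2 → no swap
j=2: v[2]=11 > -2 → no swap
j=3: v[3]=-3 ≤ -2 → i=0, swap v[0],v[3] → -3 2 11 10 1 0 9 7 6 -1 8 -4 -2
j=4: v[4]=1 > -2 → no swap
j=5: v[5]=0 > -2 → no swap
j=6: v[6]=9 > -2 → no swap
j=7: v[7]=7 > -2 → no swap
j=8: v[8]=6 > -2 → no swap
j=9: v[9]=-1 > -2 → no swap
j=10: v[10]=8 > -2 → no swap
j=11: v[11]=-4 ≤ -2 → i=1, swap v[1],v[11] → -3 -4 11 10 1 0 9 7 6 -1 8 2 -2
final swap v[2],v[12] → -3 -4 -2 10 1 0 9 7 6 -1 8 2 11; return 2
p = 2; k-1 = 4 > 2 ⇒ right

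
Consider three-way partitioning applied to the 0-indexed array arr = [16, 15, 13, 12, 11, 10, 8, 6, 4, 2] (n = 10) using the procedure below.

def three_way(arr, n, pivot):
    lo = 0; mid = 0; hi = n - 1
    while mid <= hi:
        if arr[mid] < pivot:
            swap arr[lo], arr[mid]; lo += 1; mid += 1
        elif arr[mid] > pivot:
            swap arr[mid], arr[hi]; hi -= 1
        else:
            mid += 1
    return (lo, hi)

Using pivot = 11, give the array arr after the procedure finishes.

[2, 4, 6, 8, 10, 11, 12, 13, 15, 16]

pivot = 11; lo=0, mid=0, hi=9
arr[mid]=16>11: swap arr[0],arr[9]; hi=8 → [2, 15, 13, 12, 11, 10, 8, 6, 4, 16]
arr[mid]=2<11: swap arr[0],arr[0]; lo=1,mid=1 → [2, 15, 13, 12, 11, 10, 8, 6, 4, 16]
arr[mid]=15>11: swap arr[1],arr[8]; hi=7 → [2, 4, 13, 12, 11, 10, 8, 6, 15, 16]
arr[mid]=4<11: swap arr[1],arr[1]; lo=2,mid=2 → [2, 4, 13, 12, 11, 10, 8, 6, 15, 16]
arr[mid]=13>11: swap arr[2],arr[7]; hi=6 → [2, 4, 6, 12, 11, 10, 8, 13, 15, 16]
arr[mid]=6<11: swap arr[2],arr[2]; lo=3,mid=3 → [2, 4, 6, 12, 11, 10, 8, 13, 15, 16]
arr[mid]=12>11: swap arr[3],arr[6]; hi=5 → [2, 4, 6, 8, 11, 10, 12, 13, 15, 16]
arr[mid]=8<11: swap arr[3],arr[3]; lo=4,mid=4 → [2, 4, 6, 8, 11, 10, 12, 13, 15, 16]
arr[mid]=11=11: mid=5
arr[mid]=10<11: swap arr[4],arr[5]; lo=5,mid=6 → [2, 4, 6, 8, 10, 11, 12, 13, 15, 16]
end: lo=5, hi=5; arr = [2, 4, 6, 8, 10, 11, 12, 13, 15, 16]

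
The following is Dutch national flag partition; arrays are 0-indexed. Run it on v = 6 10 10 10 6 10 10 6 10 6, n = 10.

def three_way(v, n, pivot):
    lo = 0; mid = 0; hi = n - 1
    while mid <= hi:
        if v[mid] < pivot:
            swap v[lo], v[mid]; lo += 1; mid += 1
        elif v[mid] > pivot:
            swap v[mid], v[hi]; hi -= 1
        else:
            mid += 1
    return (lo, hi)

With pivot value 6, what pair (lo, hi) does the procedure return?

(0, 3)

pivot = 6; lo=0, mid=0, hi=9
v[mid]=6=6: mid=1
v[mid]=10>6: swap v[1],v[9]; hi=8 → 6 6 10 10 6 10 10 6 10 10
v[mid]=6=6: mid=2
v[mid]=10>6: swap v[2],v[8]; hi=7 → 6 6 10 10 6 10 10 6 10 10
v[mid]=10>6: swap v[2],v[7]; hi=6 → 6 6 6 10 6 10 10 10 10 10
v[mid]=6=6: mid=3
v[mid]=10>6: swap v[3],v[6]; hi=5 → 6 6 6 10 6 10 10 10 10 10
v[mid]=10>6: swap v[3],v[5]; hi=4 → 6 6 6 10 6 10 10 10 10 10
v[mid]=10>6: swap v[3],v[4]; hi=3 → 6 6 6 6 10 10 10 10 10 10
v[mid]=6=6: mid=4
end: lo=0, hi=3; v = 6 6 6 6 10 10 10 10 10 10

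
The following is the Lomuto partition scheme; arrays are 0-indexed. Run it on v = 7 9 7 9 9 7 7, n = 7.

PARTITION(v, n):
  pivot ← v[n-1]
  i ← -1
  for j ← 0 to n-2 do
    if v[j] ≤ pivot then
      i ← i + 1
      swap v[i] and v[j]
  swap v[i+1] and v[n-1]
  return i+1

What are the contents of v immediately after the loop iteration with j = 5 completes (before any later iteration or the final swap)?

7 7 7 9 9 9 7

pivot=7, i=-1
j=0: 7≤7, i=0, swap(0,0) ⇒ 7 9 7 9 9 7 7
j=1: 9>7, skip
j=2: 7≤7, i=1, swap(1,2) ⇒ 7 7 9 9 9 7 7
j=3: 9>7, skip
j=4: 9>7, skip
j=5: 7≤7, i=2, swap(2,5) ⇒ 7 7 7 9 9 9 7
(after j=5) v = 7 7 7 9 9 9 7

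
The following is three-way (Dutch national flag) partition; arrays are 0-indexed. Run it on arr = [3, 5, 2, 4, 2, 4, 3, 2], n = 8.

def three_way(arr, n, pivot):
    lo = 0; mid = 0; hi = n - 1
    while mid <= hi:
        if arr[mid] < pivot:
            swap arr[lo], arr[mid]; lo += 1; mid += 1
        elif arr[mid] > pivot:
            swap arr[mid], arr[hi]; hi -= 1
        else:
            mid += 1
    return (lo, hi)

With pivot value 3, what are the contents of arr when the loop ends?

[2, 2, 2, 3, 3, 4, 4, 5]

lo=0 mid=0 hi=7
3=3: mid=1
5>3: swap(1,7), hi=6 ⇒ [3, 2, 2, 4, 2, 4, 3, 5]
2<3: swap(0,1), lo=1 mid=2 ⇒ [2, 3, 2, 4, 2, 4, 3, 5]
2<3: swap(1,2), lo=2 mid=3 ⇒ [2, 2, 3, 4, 2, 4, 3, 5]
4>3: swap(3,6), hi=5 ⇒ [2, 2, 3, 3, 2, 4, 4, 5]
3=3: mid=4
2<3: swap(2,4), lo=3 mid=5 ⇒ [2, 2, 2, 3, 3, 4, 4, 5]
4>3: swap(5,5), hi=4 ⇒ [2, 2, 2, 3, 3, 4, 4, 5]
done. lo=3 hi=4; arr=[2, 2, 2, 3, 3, 4, 4, 5]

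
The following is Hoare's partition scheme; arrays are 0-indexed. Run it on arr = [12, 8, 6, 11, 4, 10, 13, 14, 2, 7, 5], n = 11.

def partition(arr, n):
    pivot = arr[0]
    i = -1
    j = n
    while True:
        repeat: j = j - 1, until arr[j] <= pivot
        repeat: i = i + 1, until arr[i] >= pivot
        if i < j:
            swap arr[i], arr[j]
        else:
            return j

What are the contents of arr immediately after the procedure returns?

pivot=12
j stops at 10 (5), i stops at 0 (12); swap ⇒ [5, 8, 6, 11, 4, 10, 13, 14, 2, 7, 12]
j stops at 9 (7), i stops at 6 (13); swap ⇒ [5, 8, 6, 11, 4, 10, 7, 14, 2, 13, 12]
j stops at 8 (2), i stops at 7 (14); swap ⇒ [5, 8, 6, 11, 4, 10, 7, 2, 14, 13, 12]
j stops at 7, i stops at 8; i≥j ⇒ return 7. arr=[5, 8, 6, 11, 4, 10, 7, 2, 14, 13, 12]

[5, 8, 6, 11, 4, 10, 7, 2, 14, 13, 12]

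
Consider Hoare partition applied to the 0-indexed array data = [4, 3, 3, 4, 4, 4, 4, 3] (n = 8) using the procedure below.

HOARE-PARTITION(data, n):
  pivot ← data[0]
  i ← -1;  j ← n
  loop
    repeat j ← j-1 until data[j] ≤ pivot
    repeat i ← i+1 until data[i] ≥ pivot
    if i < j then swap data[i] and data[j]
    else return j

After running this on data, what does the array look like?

[3, 3, 3, 4, 4, 4, 4, 4]

pivot=4
j stops at 7 (3), i stops at 0 (4); swap ⇒ [3, 3, 3, 4, 4, 4, 4, 4]
j stops at 6 (4), i stops at 3 (4); swap ⇒ [3, 3, 3, 4, 4, 4, 4, 4]
j stops at 5 (4), i stops at 4 (4); swap ⇒ [3, 3, 3, 4, 4, 4, 4, 4]
j stops at 4, i stops at 5; i≥j ⇒ return 4. data=[3, 3, 3, 4, 4, 4, 4, 4]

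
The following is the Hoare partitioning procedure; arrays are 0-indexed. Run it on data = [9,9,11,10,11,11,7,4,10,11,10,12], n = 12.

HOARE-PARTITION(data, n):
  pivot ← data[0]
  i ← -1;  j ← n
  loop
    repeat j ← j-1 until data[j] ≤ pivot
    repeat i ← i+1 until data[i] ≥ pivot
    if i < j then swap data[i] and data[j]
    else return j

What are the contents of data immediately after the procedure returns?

[4,7,11,10,11,11,9,9,10,11,10,12]

pivot=9
j stops at 7 (4), i stops at 0 (9); swap ⇒ [4,9,11,10,11,11,7,9,10,11,10,12]
j stops at 6 (7), i stops at 1 (9); swap ⇒ [4,7,11,10,11,11,9,9,10,11,10,12]
j stops at 1, i stops at 2; i≥j ⇒ return 1. data=[4,7,11,10,11,11,9,9,10,11,10,12]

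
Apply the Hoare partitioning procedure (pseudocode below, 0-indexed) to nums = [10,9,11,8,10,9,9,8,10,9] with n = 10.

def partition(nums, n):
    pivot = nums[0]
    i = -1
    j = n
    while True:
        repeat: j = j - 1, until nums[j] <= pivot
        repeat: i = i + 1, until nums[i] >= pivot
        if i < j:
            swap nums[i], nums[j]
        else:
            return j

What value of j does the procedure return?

6

pivot=10
j stops at 9 (9), i stops at 0 (10); swap ⇒ [9,9,11,8,10,9,9,8,10,10]
j stops at 8 (10), i stops at 2 (11); swap ⇒ [9,9,10,8,10,9,9,8,11,10]
j stops at 7 (8), i stops at 4 (10); swap ⇒ [9,9,10,8,8,9,9,10,11,10]
j stops at 6, i stops at 7; i≥j ⇒ return 6. nums=[9,9,10,8,8,9,9,10,11,10]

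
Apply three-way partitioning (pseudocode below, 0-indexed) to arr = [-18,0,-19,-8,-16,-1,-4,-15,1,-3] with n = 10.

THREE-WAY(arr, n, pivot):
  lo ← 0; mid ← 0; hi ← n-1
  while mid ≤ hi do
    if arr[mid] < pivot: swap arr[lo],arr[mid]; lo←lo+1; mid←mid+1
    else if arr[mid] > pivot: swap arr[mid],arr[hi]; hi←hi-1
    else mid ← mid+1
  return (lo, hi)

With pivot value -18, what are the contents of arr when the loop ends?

pivot = -18; lo=0, mid=0, hi=9
arr[mid]=-18=-18: mid=1
arr[mid]=0>-18: swap arr[1],arr[9]; hi=8 → [-18,-3,-19,-8,-16,-1,-4,-15,1,0]
arr[mid]=-3>-18: swap arr[1],arr[8]; hi=7 → [-18,1,-19,-8,-16,-1,-4,-15,-3,0]
arr[mid]=1>-18: swap arr[1],arr[7]; hi=6 → [-18,-15,-19,-8,-16,-1,-4,1,-3,0]
arr[mid]=-15>-18: swap arr[1],arr[6]; hi=5 → [-18,-4,-19,-8,-16,-1,-15,1,-3,0]
arr[mid]=-4>-18: swap arr[1],arr[5]; hi=4 → [-18,-1,-19,-8,-16,-4,-15,1,-3,0]
arr[mid]=-1>-18: swap arr[1],arr[4]; hi=3 → [-18,-16,-19,-8,-1,-4,-15,1,-3,0]
arr[mid]=-16>-18: swap arr[1],arr[3]; hi=2 → [-18,-8,-19,-16,-1,-4,-15,1,-3,0]
arr[mid]=-8>-18: swap arr[1],arr[2]; hi=1 → [-18,-19,-8,-16,-1,-4,-15,1,-3,0]
arr[mid]=-19<-18: swap arr[0],arr[1]; lo=1,mid=2 → [-19,-18,-8,-16,-1,-4,-15,1,-3,0]
end: lo=1, hi=1; arr = [-19,-18,-8,-16,-1,-4,-15,1,-3,0]

[-19,-18,-8,-16,-1,-4,-15,1,-3,0]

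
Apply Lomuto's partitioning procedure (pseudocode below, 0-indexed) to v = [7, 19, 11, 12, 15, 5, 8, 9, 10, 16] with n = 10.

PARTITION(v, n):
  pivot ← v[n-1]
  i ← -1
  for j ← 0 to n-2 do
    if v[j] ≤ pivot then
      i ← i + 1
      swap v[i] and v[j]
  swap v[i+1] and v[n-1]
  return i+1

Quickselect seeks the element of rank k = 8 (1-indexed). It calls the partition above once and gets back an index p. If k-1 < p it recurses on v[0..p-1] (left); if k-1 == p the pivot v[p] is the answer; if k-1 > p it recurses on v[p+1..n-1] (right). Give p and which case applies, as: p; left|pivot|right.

pivot = v[9] = 16; i = -1
j=0: v[0]=7 ≤ 16 → i=0, swap v[0],v[0] (no change) → [7, 19, 11, 12, 15, 5, 8, 9, 10, 16]
j=1: v[1]=19 > 16 → no swap
j=2: v[2]=11 ≤ 16 → i=1, swap v[1],v[2] → [7, 11, 19, 12, 15, 5, 8, 9, 10, 16]
j=3: v[3]=12 ≤ 16 → i=2, swap v[2],v[3] → [7, 11, 12, 19, 15, 5, 8, 9, 10, 16]
j=4: v[4]=15 ≤ 16 → i=3, swap v[3],v[4] → [7, 11, 12, 15, 19, 5, 8, 9, 10, 16]
j=5: v[5]=5 ≤ 16 → i=4, swap v[4],v[5] → [7, 11, 12, 15, 5, 19, 8, 9, 10, 16]
j=6: v[6]=8 ≤ 16 → i=5, swap v[5],v[6] → [7, 11, 12, 15, 5, 8, 19, 9, 10, 16]
j=7: v[7]=9 ≤ 16 → i=6, swap v[6],v[7] → [7, 11, 12, 15, 5, 8, 9, 19, 10, 16]
j=8: v[8]=10 ≤ 16 → i=7, swap v[7],v[8] → [7, 11, 12, 15, 5, 8, 9, 10, 19, 16]
final swap v[8],v[9] → [7, 11, 12, 15, 5, 8, 9, 10, 16, 19]; return 8
p = 8; k-1 = 7 < 8 ⇒ left

8; left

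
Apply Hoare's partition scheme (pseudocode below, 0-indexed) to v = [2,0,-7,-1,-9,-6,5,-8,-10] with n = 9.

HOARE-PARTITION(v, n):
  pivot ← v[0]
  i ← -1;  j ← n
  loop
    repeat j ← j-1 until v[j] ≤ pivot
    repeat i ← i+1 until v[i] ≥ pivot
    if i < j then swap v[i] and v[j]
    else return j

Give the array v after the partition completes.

pivot = v[0] = 2; i = -1, j = 9
j→8 (v[8]=-10≤2), i→0 (v[0]=2≥2); i<j, swap → [-10,0,-7,-1,-9,-6,5,-8,2]
j→7 (v[7]=-8≤2), i→6 (v[6]=5≥2); i<j, swap → [-10,0,-7,-1,-9,-6,-8,5,2]
j→6, i→7; i≥j, return j=6. v = [-10,0,-7,-1,-9,-6,-8,5,2]

[-10,0,-7,-1,-9,-6,-8,5,2]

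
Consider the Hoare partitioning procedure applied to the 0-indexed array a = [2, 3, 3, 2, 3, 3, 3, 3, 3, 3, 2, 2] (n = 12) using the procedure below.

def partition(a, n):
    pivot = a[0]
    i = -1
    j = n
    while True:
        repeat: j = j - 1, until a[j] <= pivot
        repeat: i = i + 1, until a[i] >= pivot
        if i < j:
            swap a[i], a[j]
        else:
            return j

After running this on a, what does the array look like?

pivot = a[0] = 2; i = -1, j = 12
j→11 (a[11]=2≤2), i→0 (a[0]=2≥2); i<j, swap → [2, 3, 3, 2, 3, 3, 3, 3, 3, 3, 2, 2]
j→10 (a[10]=2≤2), i→1 (a[1]=3≥2); i<j, swap → [2, 2, 3, 2, 3, 3, 3, 3, 3, 3, 3, 2]
j→3 (a[3]=2≤2), i→2 (a[2]=3≥2); i<j, swap → [2, 2, 2, 3, 3, 3, 3, 3, 3, 3, 3, 2]
j→2, i→3; i≥j, return j=2. a = [2, 2, 2, 3, 3, 3, 3, 3, 3, 3, 3, 2]

[2, 2, 2, 3, 3, 3, 3, 3, 3, 3, 3, 2]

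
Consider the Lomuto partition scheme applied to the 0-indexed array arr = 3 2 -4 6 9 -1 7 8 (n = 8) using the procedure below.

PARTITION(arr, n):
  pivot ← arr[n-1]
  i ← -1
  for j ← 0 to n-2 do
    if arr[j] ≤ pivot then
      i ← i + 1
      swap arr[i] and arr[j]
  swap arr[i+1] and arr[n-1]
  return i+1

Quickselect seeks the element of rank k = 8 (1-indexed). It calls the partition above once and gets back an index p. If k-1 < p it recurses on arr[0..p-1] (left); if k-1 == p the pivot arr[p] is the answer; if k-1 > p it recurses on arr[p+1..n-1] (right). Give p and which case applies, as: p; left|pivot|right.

6; right

pivot = arr[7] = 8; i = -1
j=0: arr[0]=3 ≤ 8 → i=0, swap arr[0],arr[0] (no change) → 3 2 -4 6 9 -1 7 8
j=1: arr[1]=2 ≤ 8 → i=1, swap arr[1],arr[1] (no change) → 3 2 -4 6 9 -1 7 8
j=2: arr[2]=-4 ≤ 8 → i=2, swap arr[2],arr[2] (no change) → 3 2 -4 6 9 -1 7 8
j=3: arr[3]=6 ≤ 8 → i=3, swap arr[3],arr[3] (no change) → 3 2 -4 6 9 -1 7 8
j=4: arr[4]=9 > 8 → no swap
j=5: arr[5]=-1 ≤ 8 → i=4, swap arr[4],arr[5] → 3 2 -4 6 -1 9 7 8
j=6: arr[6]=7 ≤ 8 → i=5, swap arr[5],arr[6] → 3 2 -4 6 -1 7 9 8
final swap arr[6],arr[7] → 3 2 -4 6 -1 7 8 9; return 6
p = 6; k-1 = 7 > 6 ⇒ right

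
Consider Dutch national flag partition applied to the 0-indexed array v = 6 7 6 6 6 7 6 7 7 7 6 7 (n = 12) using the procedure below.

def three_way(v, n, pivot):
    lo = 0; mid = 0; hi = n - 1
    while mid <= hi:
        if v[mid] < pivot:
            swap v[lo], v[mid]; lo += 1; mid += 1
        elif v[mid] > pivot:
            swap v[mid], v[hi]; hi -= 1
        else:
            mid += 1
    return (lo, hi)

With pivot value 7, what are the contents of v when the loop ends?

pivot = 7; lo=0, mid=0, hi=11
v[mid]=6<7: swap v[0],v[0]; lo=1,mid=1 → 6 7 6 6 6 7 6 7 7 7 6 7
v[mid]=7=7: mid=2
v[mid]=6<7: swap v[1],v[2]; lo=2,mid=3 → 6 6 7 6 6 7 6 7 7 7 6 7
v[mid]=6<7: swap v[2],v[3]; lo=3,mid=4 → 6 6 6 7 6 7 6 7 7 7 6 7
v[mid]=6<7: swap v[3],v[4]; lo=4,mid=5 → 6 6 6 6 7 7 6 7 7 7 6 7
v[mid]=7=7: mid=6
v[mid]=6<7: swap v[4],v[6]; lo=5,mid=7 → 6 6 6 6 6 7 7 7 7 7 6 7
v[mid]=7=7: mid=8
v[mid]=7=7: mid=9
v[mid]=7=7: mid=10
v[mid]=6<7: swap v[5],v[10]; lo=6,mid=11 → 6 6 6 6 6 6 7 7 7 7 7 7
v[mid]=7=7: mid=12
end: lo=6, hi=11; v = 6 6 6 6 6 6 7 7 7 7 7 7

6 6 6 6 6 6 7 7 7 7 7 7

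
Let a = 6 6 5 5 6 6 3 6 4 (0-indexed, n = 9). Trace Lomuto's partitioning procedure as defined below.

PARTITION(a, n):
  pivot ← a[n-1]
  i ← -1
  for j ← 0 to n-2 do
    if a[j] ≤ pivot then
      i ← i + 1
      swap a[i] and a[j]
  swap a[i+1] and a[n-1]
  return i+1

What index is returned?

pivot=4, i=-1
j=0: 6>4, skip
j=1: 6>4, skip
j=2: 5>4, skip
j=3: 5>4, skip
j=4: 6>4, skip
j=5: 6>4, skip
j=6: 3≤4, i=0, swap(0,6) ⇒ 3 6 5 5 6 6 6 6 4
j=7: 6>4, skip
swap(1,8) ⇒ 3 4 5 5 6 6 6 6 6; return 1

1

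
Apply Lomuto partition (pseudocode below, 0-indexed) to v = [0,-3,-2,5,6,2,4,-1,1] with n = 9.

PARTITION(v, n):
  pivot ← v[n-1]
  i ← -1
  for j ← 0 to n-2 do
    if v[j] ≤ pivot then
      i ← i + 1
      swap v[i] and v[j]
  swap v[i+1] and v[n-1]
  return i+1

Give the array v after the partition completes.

[0,-3,-2,-1,1,2,4,5,6]

pivot = v[8] = 1; i = -1
j=0: v[0]=0 ≤ 1 → i=0, swap v[0],v[0] (no change) → [0,-3,-2,5,6,2,4,-1,1]
j=1: v[1]=-3 ≤ 1 → i=1, swap v[1],v[1] (no change) → [0,-3,-2,5,6,2,4,-1,1]
j=2: v[2]=-2 ≤ 1 → i=2, swap v[2],v[2] (no change) → [0,-3,-2,5,6,2,4,-1,1]
j=3: v[3]=5 > 1 → no swap
j=4: v[4]=6 > 1 → no swap
j=5: v[5]=2 > 1 → no swap
j=6: v[6]=4 > 1 → no swap
j=7: v[7]=-1 ≤ 1 → i=3, swap v[3],v[7] → [0,-3,-2,-1,6,2,4,5,1]
final swap v[4],v[8] → [0,-3,-2,-1,1,2,4,5,6]; return 4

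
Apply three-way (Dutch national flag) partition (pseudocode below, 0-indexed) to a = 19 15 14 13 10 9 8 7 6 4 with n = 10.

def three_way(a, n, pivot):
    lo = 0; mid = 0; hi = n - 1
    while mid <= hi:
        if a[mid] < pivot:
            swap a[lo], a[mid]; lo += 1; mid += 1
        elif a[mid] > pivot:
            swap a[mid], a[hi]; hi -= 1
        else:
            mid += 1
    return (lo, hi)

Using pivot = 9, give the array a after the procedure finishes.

lo=0 mid=0 hi=9
19>9: swap(0,9), hi=8 ⇒ 4 15 14 13 10 9 8 7 6 19
4<9: swap(0,0), lo=1 mid=1 ⇒ 4 15 14 13 10 9 8 7 6 19
15>9: swap(1,8), hi=7 ⇒ 4 6 14 13 10 9 8 7 15 19
6<9: swap(1,1), lo=2 mid=2 ⇒ 4 6 14 13 10 9 8 7 15 19
14>9: swap(2,7), hi=6 ⇒ 4 6 7 13 10 9 8 14 15 19
7<9: swap(2,2), lo=3 mid=3 ⇒ 4 6 7 13 10 9 8 14 15 19
13>9: swap(3,6), hi=5 ⇒ 4 6 7 8 10 9 13 14 15 19
8<9: swap(3,3), lo=4 mid=4 ⇒ 4 6 7 8 10 9 13 14 15 19
10>9: swap(4,5), hi=4 ⇒ 4 6 7 8 9 10 13 14 15 19
9=9: mid=5
done. lo=4 hi=4; a=4 6 7 8 9 10 13 14 15 19

4 6 7 8 9 10 13 14 15 19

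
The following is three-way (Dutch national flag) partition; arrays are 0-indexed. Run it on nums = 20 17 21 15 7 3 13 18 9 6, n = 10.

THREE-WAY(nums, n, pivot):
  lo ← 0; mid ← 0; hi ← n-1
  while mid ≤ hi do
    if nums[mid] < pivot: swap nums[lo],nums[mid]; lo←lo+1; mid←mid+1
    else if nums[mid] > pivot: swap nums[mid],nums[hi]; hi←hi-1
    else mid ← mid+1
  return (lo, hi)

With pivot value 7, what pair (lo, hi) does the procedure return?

lo=0 mid=0 hi=9
20>7: swap(0,9), hi=8 ⇒ 6 17 21 15 7 3 13 18 9 20
6<7: swap(0,0), lo=1 mid=1 ⇒ 6 17 21 15 7 3 13 18 9 20
17>7: swap(1,8), hi=7 ⇒ 6 9 21 15 7 3 13 18 17 20
9>7: swap(1,7), hi=6 ⇒ 6 18 21 15 7 3 13 9 17 20
18>7: swap(1,6), hi=5 ⇒ 6 13 21 15 7 3 18 9 17 20
13>7: swap(1,5), hi=4 ⇒ 6 3 21 15 7 13 18 9 17 20
3<7: swap(1,1), lo=2 mid=2 ⇒ 6 3 21 15 7 13 18 9 17 20
21>7: swap(2,4), hi=3 ⇒ 6 3 7 15 21 13 18 9 17 20
7=7: mid=3
15>7: swap(3,3), hi=2 ⇒ 6 3 7 15 21 13 18 9 17 20
done. lo=2 hi=2; nums=6 3 7 15 21 13 18 9 17 20

(2, 2)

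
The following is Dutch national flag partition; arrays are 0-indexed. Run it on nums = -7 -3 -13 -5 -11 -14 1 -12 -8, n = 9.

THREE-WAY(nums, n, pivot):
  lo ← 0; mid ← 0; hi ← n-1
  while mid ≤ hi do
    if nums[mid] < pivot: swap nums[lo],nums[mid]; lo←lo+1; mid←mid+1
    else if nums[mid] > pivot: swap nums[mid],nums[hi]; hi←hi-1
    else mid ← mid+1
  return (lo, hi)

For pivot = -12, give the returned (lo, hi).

lo=0 mid=0 hi=8
-7>-12: swap(0,8), hi=7 ⇒ -8 -3 -13 -5 -11 -14 1 -12 -7
-8>-12: swap(0,7), hi=6 ⇒ -12 -3 -13 -5 -11 -14 1 -8 -7
-12=-12: mid=1
-3>-12: swap(1,6), hi=5 ⇒ -12 1 -13 -5 -11 -14 -3 -8 -7
1>-12: swap(1,5), hi=4 ⇒ -12 -14 -13 -5 -11 1 -3 -8 -7
-14<-12: swap(0,1), lo=1 mid=2 ⇒ -14 -12 -13 -5 -11 1 -3 -8 -7
-13<-12: swap(1,2), lo=2 mid=3 ⇒ -14 -13 -12 -5 -11 1 -3 -8 -7
-5>-12: swap(3,4), hi=3 ⇒ -14 -13 -12 -11 -5 1 -3 -8 -7
-11>-12: swap(3,3), hi=2 ⇒ -14 -13 -12 -11 -5 1 -3 -8 -7
done. lo=2 hi=2; nums=-14 -13 -12 -11 -5 1 -3 -8 -7

(2, 2)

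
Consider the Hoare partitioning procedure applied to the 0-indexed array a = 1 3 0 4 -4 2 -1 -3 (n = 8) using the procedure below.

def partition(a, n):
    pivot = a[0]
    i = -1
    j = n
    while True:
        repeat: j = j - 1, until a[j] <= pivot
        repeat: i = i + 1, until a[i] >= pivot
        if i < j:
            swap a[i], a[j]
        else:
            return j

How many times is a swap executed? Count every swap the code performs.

3

pivot = a[0] = 1; i = -1, j = 8
j→7 (a[7]=-3≤1), i→0 (a[0]=1≥1); i<j, swap → -3 3 0 4 -4 2 -1 1
j→6 (a[6]=-1≤1), i→1 (a[1]=3≥1); i<j, swap → -3 -1 0 4 -4 2 3 1
j→4 (a[4]=-4≤1), i→3 (a[3]=4≥1); i<j, swap → -3 -1 0 -4 4 2 3 1
j→3, i→4; i≥j, return j=3. a = -3 -1 0 -4 4 2 3 1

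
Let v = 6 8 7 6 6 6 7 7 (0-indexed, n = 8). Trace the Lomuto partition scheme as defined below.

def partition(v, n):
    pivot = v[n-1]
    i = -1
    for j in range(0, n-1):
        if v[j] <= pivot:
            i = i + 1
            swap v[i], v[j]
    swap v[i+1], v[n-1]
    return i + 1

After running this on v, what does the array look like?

6 7 6 6 6 7 7 8

pivot = v[7] = 7; i = -1
j=0: v[0]=6 ≤ 7 → i=0, swap v[0],v[0] (no change) → 6 8 7 6 6 6 7 7
j=1: v[1]=8 > 7 → no swap
j=2: v[2]=7 ≤ 7 → i=1, swap v[1],v[2] → 6 7 8 6 6 6 7 7
j=3: v[3]=6 ≤ 7 → i=2, swap v[2],v[3] → 6 7 6 8 6 6 7 7
j=4: v[4]=6 ≤ 7 → i=3, swap v[3],v[4] → 6 7 6 6 8 6 7 7
j=5: v[5]=6 ≤ 7 → i=4, swap v[4],v[5] → 6 7 6 6 6 8 7 7
j=6: v[6]=7 ≤ 7 → i=5, swap v[5],v[6] → 6 7 6 6 6 7 8 7
final swap v[6],v[7] → 6 7 6 6 6 7 7 8; return 6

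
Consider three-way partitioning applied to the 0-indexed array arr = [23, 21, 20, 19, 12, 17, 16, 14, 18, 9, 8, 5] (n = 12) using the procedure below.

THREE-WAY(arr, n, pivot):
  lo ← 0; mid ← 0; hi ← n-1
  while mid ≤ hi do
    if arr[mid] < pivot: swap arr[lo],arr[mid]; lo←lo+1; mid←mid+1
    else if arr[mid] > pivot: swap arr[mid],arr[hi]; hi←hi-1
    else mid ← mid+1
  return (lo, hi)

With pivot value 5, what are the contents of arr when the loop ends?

pivot = 5; lo=0, mid=0, hi=11
arr[mid]=23>5: swap arr[0],arr[11]; hi=10 → [5, 21, 20, 19, 12, 17, 16, 14, 18, 9, 8, 23]
arr[mid]=5=5: mid=1
arr[mid]=21>5: swap arr[1],arr[10]; hi=9 → [5, 8, 20, 19, 12, 17, 16, 14, 18, 9, 21, 23]
arr[mid]=8>5: swap arr[1],arr[9]; hi=8 → [5, 9, 20, 19, 12, 17, 16, 14, 18, 8, 21, 23]
arr[mid]=9>5: swap arr[1],arr[8]; hi=7 → [5, 18, 20, 19, 12, 17, 16, 14, 9, 8, 21, 23]
arr[mid]=18>5: swap arr[1],arr[7]; hi=6 → [5, 14, 20, 19, 12, 17, 16, 18, 9, 8, 21, 23]
arr[mid]=14>5: swap arr[1],arr[6]; hi=5 → [5, 16, 20, 19, 12, 17, 14, 18, 9, 8, 21, 23]
arr[mid]=16>5: swap arr[1],arr[5]; hi=4 → [5, 17, 20, 19, 12, 16, 14, 18, 9, 8, 21, 23]
arr[mid]=17>5: swap arr[1],arr[4]; hi=3 → [5, 12, 20, 19, 17, 16, 14, 18, 9, 8, 21, 23]
arr[mid]=12>5: swap arr[1],arr[3]; hi=2 → [5, 19, 20, 12, 17, 16, 14, 18, 9, 8, 21, 23]
arr[mid]=19>5: swap arr[1],arr[2]; hi=1 → [5, 20, 19, 12, 17, 16, 14, 18, 9, 8, 21, 23]
arr[mid]=20>5: swap arr[1],arr[1]; hi=0 → [5, 20, 19, 12, 17, 16, 14, 18, 9, 8, 21, 23]
end: lo=0, hi=0; arr = [5, 20, 19, 12, 17, 16, 14, 18, 9, 8, 21, 23]

[5, 20, 19, 12, 17, 16, 14, 18, 9, 8, 21, 23]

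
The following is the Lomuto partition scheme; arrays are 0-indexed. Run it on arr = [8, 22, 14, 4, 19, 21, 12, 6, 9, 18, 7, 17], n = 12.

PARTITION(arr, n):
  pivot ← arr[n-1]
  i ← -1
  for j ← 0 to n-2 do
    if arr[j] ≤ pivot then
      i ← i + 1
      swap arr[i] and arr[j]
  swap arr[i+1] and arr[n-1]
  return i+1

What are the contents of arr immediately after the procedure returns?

pivot = arr[11] = 17; i = -1
j=0: arr[0]=8 ≤ 17 → i=0, swap arr[0],arr[0] (no change) → [8, 22, 14, 4, 19, 21, 12, 6, 9, 18, 7, 17]
j=1: arr[1]=22 > 17 → no swap
j=2: arr[2]=14 ≤ 17 → i=1, swap arr[1],arr[2] → [8, 14, 22, 4, 19, 21, 12, 6, 9, 18, 7, 17]
j=3: arr[3]=4 ≤ 17 → i=2, swap arr[2],arr[3] → [8, 14, 4, 22, 19, 21, 12, 6, 9, 18, 7, 17]
j=4: arr[4]=19 > 17 → no swap
j=5: arr[5]=21 > 17 → no swap
j=6: arr[6]=12 ≤ 17 → i=3, swap arr[3],arr[6] → [8, 14, 4, 12, 19, 21, 22, 6, 9, 18, 7, 17]
j=7: arr[7]=6 ≤ 17 → i=4, swap arr[4],arr[7] → [8, 14, 4, 12, 6, 21, 22, 19, 9, 18, 7, 17]
j=8: arr[8]=9 ≤ 17 → i=5, swap arr[5],arr[8] → [8, 14, 4, 12, 6, 9, 22, 19, 21, 18, 7, 17]
j=9: arr[9]=18 > 17 → no swap
j=10: arr[10]=7 ≤ 17 → i=6, swap arr[6],arr[10] → [8, 14, 4, 12, 6, 9, 7, 19, 21, 18, 22, 17]
final swap arr[7],arr[11] → [8, 14, 4, 12, 6, 9, 7, 17, 21, 18, 22, 19]; return 7

[8, 14, 4, 12, 6, 9, 7, 17, 21, 18, 22, 19]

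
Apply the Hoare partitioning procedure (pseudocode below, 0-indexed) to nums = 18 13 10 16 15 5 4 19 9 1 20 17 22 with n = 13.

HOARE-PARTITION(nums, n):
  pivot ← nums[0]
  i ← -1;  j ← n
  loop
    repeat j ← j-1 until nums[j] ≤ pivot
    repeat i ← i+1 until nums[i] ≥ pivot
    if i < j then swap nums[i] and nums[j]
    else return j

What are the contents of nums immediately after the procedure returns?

pivot = nums[0] = 18; i = -1, j = 13
j→11 (nums[11]=17≤18), i→0 (nums[0]=18≥18); i<j, swap → 17 13 10 16 15 5 4 19 9 1 20 18 22
j→9 (nums[9]=1≤18), i→7 (nums[7]=19≥18); i<j, swap → 17 13 10 16 15 5 4 1 9 19 20 18 22
j→8, i→9; i≥j, return j=8. nums = 17 13 10 16 15 5 4 1 9 19 20 18 22

17 13 10 16 15 5 4 1 9 19 20 18 22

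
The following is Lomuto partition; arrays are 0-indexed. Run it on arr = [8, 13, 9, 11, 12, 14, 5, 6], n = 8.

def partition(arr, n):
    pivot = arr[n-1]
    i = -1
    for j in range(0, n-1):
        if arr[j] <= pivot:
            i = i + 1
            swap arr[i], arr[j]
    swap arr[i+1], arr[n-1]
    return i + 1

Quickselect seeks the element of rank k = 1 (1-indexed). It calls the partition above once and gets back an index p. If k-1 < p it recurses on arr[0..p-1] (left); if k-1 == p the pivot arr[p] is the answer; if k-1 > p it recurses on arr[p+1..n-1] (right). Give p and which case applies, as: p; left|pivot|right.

1; left

pivot=6, i=-1
j=0: 8>6, skip
j=1: 13>6, skip
j=2: 9>6, skip
j=3: 11>6, skip
j=4: 12>6, skip
j=5: 14>6, skip
j=6: 5≤6, i=0, swap(0,6) ⇒ [5, 13, 9, 11, 12, 14, 8, 6]
swap(1,7) ⇒ [5, 6, 9, 11, 12, 14, 8, 13]; return 1
p = 1; k-1 = 0 < 1 ⇒ left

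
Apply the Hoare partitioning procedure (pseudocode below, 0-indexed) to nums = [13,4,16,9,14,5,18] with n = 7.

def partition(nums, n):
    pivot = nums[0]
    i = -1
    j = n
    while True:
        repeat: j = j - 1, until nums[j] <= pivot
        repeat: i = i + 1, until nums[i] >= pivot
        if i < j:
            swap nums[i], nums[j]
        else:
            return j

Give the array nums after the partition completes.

pivot = nums[0] = 13; i = -1, j = 7
j→5 (nums[5]=5≤13), i→0 (nums[0]=13≥13); i<j, swap → [5,4,16,9,14,13,18]
j→3 (nums[3]=9≤13), i→2 (nums[2]=16≥13); i<j, swap → [5,4,9,16,14,13,18]
j→2, i→3; i≥j, return j=2. nums = [5,4,9,16,14,13,18]

[5,4,9,16,14,13,18]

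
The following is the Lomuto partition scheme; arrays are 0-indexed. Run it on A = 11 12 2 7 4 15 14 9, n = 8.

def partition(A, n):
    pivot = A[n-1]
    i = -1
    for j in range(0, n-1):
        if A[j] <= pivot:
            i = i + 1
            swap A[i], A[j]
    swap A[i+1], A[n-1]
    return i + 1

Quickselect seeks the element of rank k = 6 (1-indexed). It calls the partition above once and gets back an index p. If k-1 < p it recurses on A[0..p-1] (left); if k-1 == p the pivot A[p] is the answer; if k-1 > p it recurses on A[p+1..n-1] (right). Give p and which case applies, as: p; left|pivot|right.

3; right

pivot=9, i=-1
j=0: 11>9, skip
j=1: 12>9, skip
j=2: 2≤9, i=0, swap(0,2) ⇒ 2 12 11 7 4 15 14 9
j=3: 7≤9, i=1, swap(1,3) ⇒ 2 7 11 12 4 15 14 9
j=4: 4≤9, i=2, swap(2,4) ⇒ 2 7 4 12 11 15 14 9
j=5: 15>9, skip
j=6: 14>9, skip
swap(3,7) ⇒ 2 7 4 9 11 15 14 12; return 3
p = 3; k-1 = 5 > 3 ⇒ right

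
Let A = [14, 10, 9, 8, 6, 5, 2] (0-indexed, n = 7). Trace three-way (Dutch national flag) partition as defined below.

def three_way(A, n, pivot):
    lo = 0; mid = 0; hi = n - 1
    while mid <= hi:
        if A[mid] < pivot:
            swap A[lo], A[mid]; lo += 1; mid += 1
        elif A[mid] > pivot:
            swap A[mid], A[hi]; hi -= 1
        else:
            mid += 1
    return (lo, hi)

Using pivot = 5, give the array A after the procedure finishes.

[2, 5, 8, 6, 9, 10, 14]

lo=0 mid=0 hi=6
14>5: swap(0,6), hi=5 ⇒ [2, 10, 9, 8, 6, 5, 14]
2<5: swap(0,0), lo=1 mid=1 ⇒ [2, 10, 9, 8, 6, 5, 14]
10>5: swap(1,5), hi=4 ⇒ [2, 5, 9, 8, 6, 10, 14]
5=5: mid=2
9>5: swap(2,4), hi=3 ⇒ [2, 5, 6, 8, 9, 10, 14]
6>5: swap(2,3), hi=2 ⇒ [2, 5, 8, 6, 9, 10, 14]
8>5: swap(2,2), hi=1 ⇒ [2, 5, 8, 6, 9, 10, 14]
done. lo=1 hi=1; A=[2, 5, 8, 6, 9, 10, 14]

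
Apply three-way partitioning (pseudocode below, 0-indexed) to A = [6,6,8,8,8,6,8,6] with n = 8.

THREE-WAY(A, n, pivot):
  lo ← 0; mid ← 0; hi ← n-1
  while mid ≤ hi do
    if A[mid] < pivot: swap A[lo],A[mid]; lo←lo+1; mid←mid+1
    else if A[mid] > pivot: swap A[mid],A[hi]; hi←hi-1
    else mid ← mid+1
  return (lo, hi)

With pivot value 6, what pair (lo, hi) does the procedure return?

lo=0 mid=0 hi=7
6=6: mid=1
6=6: mid=2
8>6: swap(2,7), hi=6 ⇒ [6,6,6,8,8,6,8,8]
6=6: mid=3
8>6: swap(3,6), hi=5 ⇒ [6,6,6,8,8,6,8,8]
8>6: swap(3,5), hi=4 ⇒ [6,6,6,6,8,8,8,8]
6=6: mid=4
8>6: swap(4,4), hi=3 ⇒ [6,6,6,6,8,8,8,8]
done. lo=0 hi=3; A=[6,6,6,6,8,8,8,8]

(0, 3)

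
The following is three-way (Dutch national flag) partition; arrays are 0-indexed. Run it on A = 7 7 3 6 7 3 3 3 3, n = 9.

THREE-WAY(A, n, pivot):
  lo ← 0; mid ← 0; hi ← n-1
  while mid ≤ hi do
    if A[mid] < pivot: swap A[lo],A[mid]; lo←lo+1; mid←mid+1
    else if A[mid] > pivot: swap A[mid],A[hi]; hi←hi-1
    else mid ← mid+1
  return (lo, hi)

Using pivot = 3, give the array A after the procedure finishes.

pivot = 3; lo=0, mid=0, hi=8
A[mid]=7>3: swap A[0],A[8]; hi=7 → 3 7 3 6 7 3 3 3 7
A[mid]=3=3: mid=1
A[mid]=7>3: swap A[1],A[7]; hi=6 → 3 3 3 6 7 3 3 7 7
A[mid]=3=3: mid=2
A[mid]=3=3: mid=3
A[mid]=6>3: swap A[3],A[6]; hi=5 → 3 3 3 3 7 3 6 7 7
A[mid]=3=3: mid=4
A[mid]=7>3: swap A[4],A[5]; hi=4 → 3 3 3 3 3 7 6 7 7
A[mid]=3=3: mid=5
end: lo=0, hi=4; A = 3 3 3 3 3 7 6 7 7

3 3 3 3 3 7 6 7 7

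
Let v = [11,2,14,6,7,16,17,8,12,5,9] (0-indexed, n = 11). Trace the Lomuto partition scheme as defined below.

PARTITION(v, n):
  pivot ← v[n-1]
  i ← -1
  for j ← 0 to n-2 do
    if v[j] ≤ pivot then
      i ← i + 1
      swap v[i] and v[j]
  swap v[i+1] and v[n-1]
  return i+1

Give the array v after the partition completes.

pivot = v[10] = 9; i = -1
j=0: v[0]=11 > 9 → no swap
j=1: v[1]=2 ≤ 9 → i=0, swap v[0],v[1] → [2,11,14,6,7,16,17,8,12,5,9]
j=2: v[2]=14 > 9 → no swap
j=3: v[3]=6 ≤ 9 → i=1, swap v[1],v[3] → [2,6,14,11,7,16,17,8,12,5,9]
j=4: v[4]=7 ≤ 9 → i=2, swap v[2],v[4] → [2,6,7,11,14,16,17,8,12,5,9]
j=5: v[5]=16 > 9 → no swap
j=6: v[6]=17 > 9 → no swap
j=7: v[7]=8 ≤ 9 → i=3, swap v[3],v[7] → [2,6,7,8,14,16,17,11,12,5,9]
j=8: v[8]=12 > 9 → no swap
j=9: v[9]=5 ≤ 9 → i=4, swap v[4],v[9] → [2,6,7,8,5,16,17,11,12,14,9]
final swap v[5],v[10] → [2,6,7,8,5,9,17,11,12,14,16]; return 5

[2,6,7,8,5,9,17,11,12,14,16]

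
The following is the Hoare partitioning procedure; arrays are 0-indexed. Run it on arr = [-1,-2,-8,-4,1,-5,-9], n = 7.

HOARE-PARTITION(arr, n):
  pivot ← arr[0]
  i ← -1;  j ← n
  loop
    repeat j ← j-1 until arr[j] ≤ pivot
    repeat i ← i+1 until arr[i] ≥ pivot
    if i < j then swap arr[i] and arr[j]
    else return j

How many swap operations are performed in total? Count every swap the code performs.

pivot = arr[0] = -1; i = -1, j = 7
j→6 (arr[6]=-9≤-1), i→0 (arr[0]=-1≥-1); i<j, swap → [-9,-2,-8,-4,1,-5,-1]
j→5 (arr[5]=-5≤-1), i→4 (arr[4]=1≥-1); i<j, swap → [-9,-2,-8,-4,-5,1,-1]
j→4, i→5; i≥j, return j=4. arr = [-9,-2,-8,-4,-5,1,-1]

2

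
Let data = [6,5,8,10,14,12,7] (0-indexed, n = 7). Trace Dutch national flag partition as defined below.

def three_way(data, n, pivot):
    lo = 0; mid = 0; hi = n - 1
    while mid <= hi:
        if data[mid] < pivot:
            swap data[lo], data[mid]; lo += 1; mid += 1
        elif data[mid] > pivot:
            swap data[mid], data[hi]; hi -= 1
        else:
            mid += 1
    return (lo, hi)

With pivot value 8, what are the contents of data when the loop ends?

[6,5,7,8,12,14,10]

lo=0 mid=0 hi=6
6<8: swap(0,0), lo=1 mid=1 ⇒ [6,5,8,10,14,12,7]
5<8: swap(1,1), lo=2 mid=2 ⇒ [6,5,8,10,14,12,7]
8=8: mid=3
10>8: swap(3,6), hi=5 ⇒ [6,5,8,7,14,12,10]
7<8: swap(2,3), lo=3 mid=4 ⇒ [6,5,7,8,14,12,10]
14>8: swap(4,5), hi=4 ⇒ [6,5,7,8,12,14,10]
12>8: swap(4,4), hi=3 ⇒ [6,5,7,8,12,14,10]
done. lo=3 hi=3; data=[6,5,7,8,12,14,10]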